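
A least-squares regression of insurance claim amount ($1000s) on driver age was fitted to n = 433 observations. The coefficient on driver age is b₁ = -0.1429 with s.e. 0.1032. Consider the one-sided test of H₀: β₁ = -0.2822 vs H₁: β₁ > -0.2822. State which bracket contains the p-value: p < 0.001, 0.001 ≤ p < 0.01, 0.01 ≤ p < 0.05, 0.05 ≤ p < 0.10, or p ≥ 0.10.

0.05 ≤ p < 0.10

t = (-0.1429 − (-0.2822)) / 0.1032 = 1.350.
df = n − 2 = 433 − 2 = 431.
One-sided p = P(T_{431} > t) ≈ 0.0889.
So 0.05 ≤ p < 0.10.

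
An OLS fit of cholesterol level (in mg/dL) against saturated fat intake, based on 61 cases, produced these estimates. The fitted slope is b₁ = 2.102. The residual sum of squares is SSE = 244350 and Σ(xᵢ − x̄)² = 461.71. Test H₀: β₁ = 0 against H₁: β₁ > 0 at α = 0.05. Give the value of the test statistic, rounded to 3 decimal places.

t = 0.702

MSE = SSE/(n − 2) = 244350/59 = 4141.53.
SE(b₁) = √(MSE/Sₓₓ) = √(4141.53/461.71) = 2.99499.
t = 2.102 / 2.99499 = 0.702.
df = n − 2 = 59.
One-sided p ≈ 0.2428, which is ≥ 0.05, so fail to reject H₀.
The data do not give significant evidence that the true slope on saturated fat intake is positive.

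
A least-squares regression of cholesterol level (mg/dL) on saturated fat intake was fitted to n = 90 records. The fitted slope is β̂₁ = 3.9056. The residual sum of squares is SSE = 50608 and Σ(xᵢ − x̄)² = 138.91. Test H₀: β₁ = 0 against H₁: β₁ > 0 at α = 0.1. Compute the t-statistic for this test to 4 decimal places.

t = 1.9195

MSE = SSE/(n − 2) = 50608/88 = 575.091.
SE(β̂₁) = √(MSE/Sₓₓ) = √(575.091/138.91) = 2.03471.
t = 3.9056 / 2.03471 = 1.9195.
df = n − 2 = 88.
One-sided p ≈ 0.0291, which is < 0.1, so reject H₀.
There is evidence that the true slope on saturated fat intake is positive.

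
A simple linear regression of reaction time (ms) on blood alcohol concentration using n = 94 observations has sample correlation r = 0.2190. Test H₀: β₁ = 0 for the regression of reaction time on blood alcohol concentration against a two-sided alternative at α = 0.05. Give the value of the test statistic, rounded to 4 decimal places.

t = r·√(n − 2)/√(1 − r²) = 0.2190·√92/√0.952039 = 2.1528.
df = n − 2 = 92.
Two-sided p ≈ 0.0339, which is < 0.05, so reject H₀.
There is evidence of a linear association between blood alcohol concentration and reaction time.

t = 2.1528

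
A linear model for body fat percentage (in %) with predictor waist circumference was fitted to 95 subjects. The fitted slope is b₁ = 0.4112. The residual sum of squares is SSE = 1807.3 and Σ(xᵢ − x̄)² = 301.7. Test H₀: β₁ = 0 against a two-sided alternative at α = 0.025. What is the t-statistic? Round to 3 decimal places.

MSE = SSE/(n − 2) = 1807.3/93 = 19.4333.
SE(b₁) = √(MSE/Sₓₓ) = √(19.4333/301.7) = 0.253797.
t = 0.4112 / 0.253797 = 1.620.
df = n − 2 = 93.
Two-sided p ≈ 0.1086, which is ≥ 0.025, so fail to reject H₀.
The data do not give significant evidence of an association between waist circumference and body fat percentage.

t = 1.620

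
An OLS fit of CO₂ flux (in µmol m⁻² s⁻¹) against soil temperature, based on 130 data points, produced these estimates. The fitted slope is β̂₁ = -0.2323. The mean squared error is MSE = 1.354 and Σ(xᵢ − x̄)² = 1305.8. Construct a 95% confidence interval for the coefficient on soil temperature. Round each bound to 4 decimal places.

(-0.2960, -0.1686)

SE(β̂₁) = √(MSE/Sₓₓ) = √(1.354/1305.8) = 0.0322011.
df = n − 2 = 128.
t* = t_{0.025, 128} = 1.978671.
Margin = t* × SE = 1.978671 × 0.0322011 = 0.063715.
CI: -0.2323 ± 0.063715 → (-0.2960, -0.1686).
With 95% confidence, each one-unit increase in soil temperature is associated with a change of between -0.2960 and -0.1686 µmol m⁻² s⁻¹ in CO₂ flux.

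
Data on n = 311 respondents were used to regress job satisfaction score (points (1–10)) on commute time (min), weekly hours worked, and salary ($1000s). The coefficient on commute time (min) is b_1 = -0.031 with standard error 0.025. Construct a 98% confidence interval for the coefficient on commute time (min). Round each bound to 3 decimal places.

(-0.089, 0.027)

df = n − k − 1 = 311 − 3 − 1 = 307.
t* = t_{0.01, 307} = 2.338556.
Margin = t* × SE = 2.338556 × 0.025 = 0.05846.
CI: -0.031 ± 0.05846 → (-0.089, 0.027).
With 98% confidence, each one-unit increase in commute time (min) is associated with a change of between -0.089 and 0.027 points (1–10) in job satisfaction score, holding the other predictors fixed.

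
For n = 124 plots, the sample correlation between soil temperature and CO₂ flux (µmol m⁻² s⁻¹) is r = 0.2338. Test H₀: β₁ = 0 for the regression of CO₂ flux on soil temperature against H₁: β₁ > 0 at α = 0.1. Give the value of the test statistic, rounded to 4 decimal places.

t = r·√(n − 2)/√(1 − r²) = 0.2338·√122/√0.945338 = 2.6560.
df = n − 2 = 122.
One-sided p ≈ 0.0045, which is < 0.1, so reject H₀.
There is evidence of a linear association between soil temperature and CO₂ flux.

t = 2.6560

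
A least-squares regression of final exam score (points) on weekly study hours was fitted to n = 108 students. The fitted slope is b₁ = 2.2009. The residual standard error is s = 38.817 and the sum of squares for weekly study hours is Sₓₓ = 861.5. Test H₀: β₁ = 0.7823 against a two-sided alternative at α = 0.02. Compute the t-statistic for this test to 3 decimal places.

SE(b₁) = s/√Sₓₓ = 38.817/√861.5 = 1.3225.
t = (2.2009 − 0.7823) / 1.3225 = 1.073.
df = n − 2 = 106.
Two-sided p ≈ 0.2859, which is ≥ 0.02, so fail to reject H₀.
The data are consistent with a true slope of 0.7823 points per unit of weekly study hours.

t = 1.073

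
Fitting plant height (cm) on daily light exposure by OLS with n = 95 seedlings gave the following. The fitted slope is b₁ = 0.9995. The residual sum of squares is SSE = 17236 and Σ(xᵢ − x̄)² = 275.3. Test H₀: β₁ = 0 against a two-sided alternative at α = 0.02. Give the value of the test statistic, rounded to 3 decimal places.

MSE = SSE/(n − 2) = 17236/93 = 185.333.
SE(b₁) = √(MSE/Sₓₓ) = √(185.333/275.3) = 0.820491.
t = 0.9995 / 0.820491 = 1.218.
df = n − 2 = 93.
Two-sided p ≈ 0.2262, which is ≥ 0.02, so fail to reject H₀.
The data do not give significant evidence of an association between daily light exposure and plant height.

t = 1.218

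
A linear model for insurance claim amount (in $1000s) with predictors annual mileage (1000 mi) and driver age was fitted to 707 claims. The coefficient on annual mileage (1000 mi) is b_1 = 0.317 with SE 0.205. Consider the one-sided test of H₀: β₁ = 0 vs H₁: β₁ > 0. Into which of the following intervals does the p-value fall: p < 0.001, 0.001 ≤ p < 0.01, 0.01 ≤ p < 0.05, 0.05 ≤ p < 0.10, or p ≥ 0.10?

t = 0.317 / 0.205 = 1.546.
df = n − k − 1 = 707 − 2 − 1 = 704.
One-sided p = P(T_{704} > t) ≈ 0.0612.
So 0.05 ≤ p < 0.10.

0.05 ≤ p < 0.10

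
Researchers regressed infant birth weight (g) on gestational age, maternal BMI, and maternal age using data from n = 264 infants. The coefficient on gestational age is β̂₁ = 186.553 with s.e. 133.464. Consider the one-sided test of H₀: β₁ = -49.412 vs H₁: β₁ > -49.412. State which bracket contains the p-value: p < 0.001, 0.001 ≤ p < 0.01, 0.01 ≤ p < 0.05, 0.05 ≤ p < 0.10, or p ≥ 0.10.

0.01 ≤ p < 0.05

t = (186.553 − (-49.412)) / 133.464 = 1.768.
df = n − k − 1 = 264 − 3 − 1 = 260.
One-sided p = P(T_{260} > t) ≈ 0.0391.
So 0.01 ≤ p < 0.05.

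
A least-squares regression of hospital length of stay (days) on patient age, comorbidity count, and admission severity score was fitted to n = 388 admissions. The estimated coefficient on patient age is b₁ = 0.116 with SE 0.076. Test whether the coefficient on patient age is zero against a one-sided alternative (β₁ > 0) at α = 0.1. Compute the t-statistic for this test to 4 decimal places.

H₀: β₁ = 0 vs H₁: β₁ > 0.
t = (b₁ − β₁⁰)/SE = 0.116 / 0.076 = 1.5263.
df = n − k − 1 = 388 − 3 − 1 = 384.
One-sided p ≈ 0.0639, which is < 0.1, so reject H₀.
There is evidence that the true slope on patient age is positive, holding the other predictors fixed.

t = 1.5263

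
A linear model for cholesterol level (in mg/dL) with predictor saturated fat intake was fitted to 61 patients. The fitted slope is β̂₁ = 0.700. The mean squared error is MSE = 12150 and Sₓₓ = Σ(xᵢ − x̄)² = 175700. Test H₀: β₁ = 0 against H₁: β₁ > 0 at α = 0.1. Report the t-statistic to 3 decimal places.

t = 2.662

SE(β̂₁) = √(MSE/Sₓₓ) = √(12150/175700) = 0.262968.
t = 0.700 / 0.262968 = 2.662.
df = n − 2 = 59.
One-sided p ≈ 0.0050, which is < 0.1, so reject H₀.
There is evidence that the true slope on saturated fat intake is positive.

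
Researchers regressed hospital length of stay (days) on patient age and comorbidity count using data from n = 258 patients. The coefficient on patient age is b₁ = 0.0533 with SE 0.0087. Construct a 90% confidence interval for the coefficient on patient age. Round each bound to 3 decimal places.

df = n − k − 1 = 258 − 2 − 1 = 255.
t* = t_{0.05, 255} = 1.650851.
Margin = t* × SE = 1.650851 × 0.0087 = 0.01436.
CI: 0.0533 ± 0.01436 → (0.039, 0.068).
With 90% confidence, each one-unit increase in patient age is associated with a change of between 0.039 and 0.068 days in hospital length of stay, holding the other predictors fixed.

(0.039, 0.068)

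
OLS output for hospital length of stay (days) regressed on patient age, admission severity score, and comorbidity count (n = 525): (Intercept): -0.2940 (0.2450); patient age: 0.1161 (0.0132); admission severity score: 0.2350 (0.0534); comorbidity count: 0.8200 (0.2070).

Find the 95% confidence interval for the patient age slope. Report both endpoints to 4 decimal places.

(0.0902, 0.1420)

Read off: b = 0.1161, SE = 0.0132 for patient age.
df = n − k − 1 = 525 − 3 − 1 = 521.
t* = t_{0.025, 521} = 1.964528.
Margin = t* × SE = 1.964528 × 0.0132 = 0.025932.
CI: 0.1161 ± 0.025932 → (0.0902, 0.1420).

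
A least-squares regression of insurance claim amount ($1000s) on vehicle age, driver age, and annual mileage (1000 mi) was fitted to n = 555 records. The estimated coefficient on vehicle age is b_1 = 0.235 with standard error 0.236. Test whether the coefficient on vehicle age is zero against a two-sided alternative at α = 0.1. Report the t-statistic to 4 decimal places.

t = 0.9958

H₀: β₁ = 0 vs H₁: β₁ ≠ 0.
t = (b_1 − β₁⁰)/SE = 0.235 / 0.236 = 0.9958.
df = n − k − 1 = 555 − 3 − 1 = 551.
Two-sided p ≈ 0.3198, which is ≥ 0.1, so fail to reject H₀.
The data do not give significant evidence of an association between vehicle age and insurance claim amount, after adjusting for the other predictors.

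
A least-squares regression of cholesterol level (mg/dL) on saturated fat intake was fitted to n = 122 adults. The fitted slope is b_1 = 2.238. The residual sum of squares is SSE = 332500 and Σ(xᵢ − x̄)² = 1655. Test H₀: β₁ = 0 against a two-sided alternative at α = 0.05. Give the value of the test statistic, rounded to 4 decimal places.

t = 1.7296

MSE = SSE/(n − 2) = 332500/120 = 2770.83.
SE(b_1) = √(MSE/Sₓₓ) = √(2770.83/1655) = 1.29392.
t = 2.238 / 1.29392 = 1.7296.
df = n − 2 = 120.
Two-sided p ≈ 0.0863, which is ≥ 0.05, so fail to reject H₀.
The data do not give significant evidence of an association between saturated fat intake and cholesterol level.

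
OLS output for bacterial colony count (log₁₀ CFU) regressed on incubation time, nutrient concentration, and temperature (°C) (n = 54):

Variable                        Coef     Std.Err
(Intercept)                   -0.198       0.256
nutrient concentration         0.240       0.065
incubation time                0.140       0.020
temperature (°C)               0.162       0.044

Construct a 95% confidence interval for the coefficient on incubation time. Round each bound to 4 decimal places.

(0.0998, 0.1802)

Read off: b = 0.140, SE = 0.020 for incubation time.
df = n − k − 1 = 54 − 3 − 1 = 50.
t* = t_{0.025, 50} = 2.008559.
Margin = t* × SE = 2.008559 × 0.020 = 0.040171.
CI: 0.140 ± 0.040171 → (0.0998, 0.1802).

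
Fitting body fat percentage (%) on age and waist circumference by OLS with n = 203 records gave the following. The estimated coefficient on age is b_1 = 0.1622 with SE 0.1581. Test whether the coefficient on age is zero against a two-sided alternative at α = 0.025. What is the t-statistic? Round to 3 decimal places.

H₀: β₁ = 0 vs H₁: β₁ ≠ 0.
t = (b_1 − β₁⁰)/SE = 0.1622 / 0.1581 = 1.026.
df = n − k − 1 = 203 − 2 − 1 = 200.
Two-sided p ≈ 0.3062, which is ≥ 0.025, so fail to reject H₀.
The data do not give significant evidence of an association between age and body fat percentage, after adjusting for the other predictors.

t = 1.026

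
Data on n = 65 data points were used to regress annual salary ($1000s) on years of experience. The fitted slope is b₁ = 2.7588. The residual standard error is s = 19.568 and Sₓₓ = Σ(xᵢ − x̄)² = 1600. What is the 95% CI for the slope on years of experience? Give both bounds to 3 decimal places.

SE(b₁) = s/√Sₓₓ = 19.568/√1600 = 0.4892.
df = n − 2 = 63.
t* = t_{0.025, 63} = 1.998341.
Margin = t* × SE = 1.998341 × 0.4892 = 0.97759.
CI: 2.7588 ± 0.97759 → (1.781, 3.736).
With 95% confidence, each one-unit increase in years of experience is associated with a change of between 1.781 and 3.736 $1000s in annual salary.

(1.781, 3.736)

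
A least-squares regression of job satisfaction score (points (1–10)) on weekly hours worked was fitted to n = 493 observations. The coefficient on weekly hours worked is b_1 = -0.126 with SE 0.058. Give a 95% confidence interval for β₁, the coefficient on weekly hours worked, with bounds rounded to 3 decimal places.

(-0.240, -0.012)

df = n − 2 = 493 − 2 = 491.
t* = t_{0.025, 491} = 1.964807.
Margin = t* × SE = 1.964807 × 0.058 = 0.11396.
CI: -0.126 ± 0.11396 → (-0.240, -0.012).
With 95% confidence, each one-unit increase in weekly hours worked is associated with a change of between -0.240 and -0.012 points (1–10) in job satisfaction score.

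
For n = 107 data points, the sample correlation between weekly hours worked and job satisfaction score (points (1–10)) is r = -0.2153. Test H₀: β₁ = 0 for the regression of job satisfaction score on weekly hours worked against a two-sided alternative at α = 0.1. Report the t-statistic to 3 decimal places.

t = -2.259

t = r·√(n − 2)/√(1 − r²) = -0.2153·√105/√0.953646 = -2.259.
df = n − 2 = 105.
Two-sided p ≈ 0.0259, which is < 0.1, so reject H₀.
There is evidence of a linear association between weekly hours worked and job satisfaction score.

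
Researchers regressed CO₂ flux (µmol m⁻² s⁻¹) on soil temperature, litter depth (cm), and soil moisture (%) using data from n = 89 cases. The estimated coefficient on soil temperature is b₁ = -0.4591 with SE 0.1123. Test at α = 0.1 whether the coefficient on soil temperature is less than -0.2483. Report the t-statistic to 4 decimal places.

t = -1.8771

H₀: β₁ = -0.2483 vs H₁: β₁ < -0.2483.
t = (b₁ − β₁⁰)/SE = (-0.4591 − (-0.2483)) / 0.1123 = -1.8771.
df = n − k − 1 = 89 − 3 − 1 = 85.
One-sided p ≈ 0.0320, which is < 0.1, so reject H₀.
There is evidence that the true slope on soil temperature is below -0.2483 µmol m⁻² s⁻¹ per unit, holding the other predictors fixed.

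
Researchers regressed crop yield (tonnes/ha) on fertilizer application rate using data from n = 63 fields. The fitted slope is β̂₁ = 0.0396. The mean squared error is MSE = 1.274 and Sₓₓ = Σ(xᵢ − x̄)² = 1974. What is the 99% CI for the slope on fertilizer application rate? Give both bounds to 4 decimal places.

SE(β̂₁) = √(MSE/Sₓₓ) = √(1.274/1974) = 0.0254045.
df = n − 2 = 61.
t* = t_{0.005, 61} = 2.658857.
Margin = t* × SE = 2.658857 × 0.0254045 = 0.067547.
CI: 0.0396 ± 0.067547 → (-0.0279, 0.1071).
With 99% confidence, each one-unit increase in fertilizer application rate is associated with a change of between -0.0279 and 0.1071 tonnes/ha in crop yield.

(-0.0279, 0.1071)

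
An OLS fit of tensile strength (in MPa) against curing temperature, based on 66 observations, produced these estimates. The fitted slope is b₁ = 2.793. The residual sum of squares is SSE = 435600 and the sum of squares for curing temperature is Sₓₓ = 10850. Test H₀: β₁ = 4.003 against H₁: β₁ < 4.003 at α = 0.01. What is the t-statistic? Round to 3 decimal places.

MSE = SSE/(n − 2) = 435600/64 = 6806.25.
SE(b₁) = √(MSE/Sₓₓ) = √(6806.25/10850) = 0.792025.
t = (2.793 − 4.003) / 0.792025 = -1.528.
df = n − 2 = 64.
One-sided p ≈ 0.0658, which is ≥ 0.01, so fail to reject H₀.
The data do not give significant evidence that the true slope on curing temperature is below 4.003 MPa per unit.

t = -1.528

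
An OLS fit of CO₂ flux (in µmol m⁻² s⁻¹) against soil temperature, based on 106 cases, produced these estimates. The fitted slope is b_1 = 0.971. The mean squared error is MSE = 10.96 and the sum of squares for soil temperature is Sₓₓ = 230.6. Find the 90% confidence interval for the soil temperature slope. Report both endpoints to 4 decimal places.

SE(b_1) = √(MSE/Sₓₓ) = √(10.96/230.6) = 0.21801.
df = n − 2 = 104.
t* = t_{0.05, 104} = 1.659637.
Margin = t* × SE = 1.659637 × 0.21801 = 0.361817.
CI: 0.971 ± 0.361817 → (0.6092, 1.3328).
With 90% confidence, each one-unit increase in soil temperature is associated with a change of between 0.6092 and 1.3328 µmol m⁻² s⁻¹ in CO₂ flux.

(0.6092, 1.3328)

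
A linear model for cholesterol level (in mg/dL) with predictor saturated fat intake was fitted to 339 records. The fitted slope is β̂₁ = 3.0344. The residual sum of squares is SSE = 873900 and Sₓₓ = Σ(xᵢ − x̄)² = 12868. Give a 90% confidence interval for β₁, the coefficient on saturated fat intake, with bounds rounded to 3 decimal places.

MSE = SSE/(n − 2) = 873900/337 = 2593.18.
SE(β̂₁) = √(MSE/Sₓₓ) = √(2593.18/12868) = 0.448911.
df = n − 2 = 337.
t* = t_{0.05, 337} = 1.649388.
Margin = t* × SE = 1.649388 × 0.448911 = 0.74043.
CI: 3.0344 ± 0.74043 → (2.294, 3.775).
With 90% confidence, each one-unit increase in saturated fat intake is associated with a change of between 2.294 and 3.775 mg/dL in cholesterol level.

(2.294, 3.775)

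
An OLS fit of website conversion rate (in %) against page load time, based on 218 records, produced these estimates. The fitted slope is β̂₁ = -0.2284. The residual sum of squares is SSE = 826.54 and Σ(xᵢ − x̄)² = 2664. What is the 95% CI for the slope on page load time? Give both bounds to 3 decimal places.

(-0.303, -0.154)

MSE = SSE/(n − 2) = 826.54/216 = 3.82657.
SE(β̂₁) = √(MSE/Sₓₓ) = √(3.82657/2664) = 0.0378999.
df = n − 2 = 216.
t* = t_{0.025, 216} = 1.971007.
Margin = t* × SE = 1.971007 × 0.0378999 = 0.07470.
CI: -0.2284 ± 0.07470 → (-0.303, -0.154).
With 95% confidence, each one-unit increase in page load time is associated with a change of between -0.303 and -0.154 % in website conversion rate.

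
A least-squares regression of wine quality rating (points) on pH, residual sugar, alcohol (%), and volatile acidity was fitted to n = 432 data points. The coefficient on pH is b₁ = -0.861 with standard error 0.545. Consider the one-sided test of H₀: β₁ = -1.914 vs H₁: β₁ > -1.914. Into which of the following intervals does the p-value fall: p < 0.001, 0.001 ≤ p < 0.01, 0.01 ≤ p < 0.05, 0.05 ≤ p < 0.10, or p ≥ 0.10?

0.01 ≤ p < 0.05

t = (-0.861 − (-1.914)) / 0.545 = 1.932.
df = n − k − 1 = 432 − 4 − 1 = 427.
One-sided p = P(T_{427} > t) ≈ 0.0270.
So 0.01 ≤ p < 0.05.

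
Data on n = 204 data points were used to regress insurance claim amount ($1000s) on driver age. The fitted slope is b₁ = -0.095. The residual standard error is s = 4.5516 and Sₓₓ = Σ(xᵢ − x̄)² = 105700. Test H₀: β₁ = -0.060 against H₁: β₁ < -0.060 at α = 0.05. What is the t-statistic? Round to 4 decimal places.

t = -2.5000

SE(b₁) = s/√Sₓₓ = 4.5516/√105700 = 0.014.
t = (-0.095 − (-0.060)) / 0.014 = -2.5000.
df = n − 2 = 202.
One-sided p ≈ 0.0066, which is < 0.05, so reject H₀.
There is evidence that the true slope on driver age is below -0.060 $1000s per unit.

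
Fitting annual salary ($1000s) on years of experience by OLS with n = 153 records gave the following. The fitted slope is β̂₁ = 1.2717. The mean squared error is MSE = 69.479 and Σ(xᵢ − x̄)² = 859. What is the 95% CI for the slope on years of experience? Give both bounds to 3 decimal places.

SE(β̂₁) = √(MSE/Sₓₓ) = √(69.479/859) = 0.2844.
df = n − 2 = 151.
t* = t_{0.025, 151} = 1.975799.
Margin = t* × SE = 1.975799 × 0.2844 = 0.56192.
CI: 1.2717 ± 0.56192 → (0.710, 1.834).
With 95% confidence, each one-unit increase in years of experience is associated with a change of between 0.710 and 1.834 $1000s in annual salary.

(0.710, 1.834)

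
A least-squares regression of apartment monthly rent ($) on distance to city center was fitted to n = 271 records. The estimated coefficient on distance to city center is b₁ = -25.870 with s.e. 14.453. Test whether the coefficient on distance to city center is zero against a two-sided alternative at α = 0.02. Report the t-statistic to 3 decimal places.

H₀: β₁ = 0 vs H₁: β₁ ≠ 0.
t = (b₁ − β₁⁰)/SE = -25.870 / 14.453 = -1.790.
df = n − 2 = 271 − 2 = 269.
Two-sided p ≈ 0.0746, which is ≥ 0.02, so fail to reject H₀.
The data do not give significant evidence of an association between distance to city center and apartment monthly rent.

t = -1.790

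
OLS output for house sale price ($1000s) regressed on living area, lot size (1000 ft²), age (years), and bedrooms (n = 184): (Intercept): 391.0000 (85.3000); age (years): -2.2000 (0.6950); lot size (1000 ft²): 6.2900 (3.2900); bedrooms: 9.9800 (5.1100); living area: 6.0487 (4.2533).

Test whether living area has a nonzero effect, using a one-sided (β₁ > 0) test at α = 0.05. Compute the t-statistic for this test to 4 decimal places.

Read off: b = 6.0487, SE = 4.2533 for living area.
H₀: β₁ = 0 vs H₁: β₁ > 0.
t = 6.0487 / 4.2533 = 1.4221.
df = n − k − 1 = 184 − 4 − 1 = 179.
One-sided p ≈ 0.0784, which is ≥ 0.05, so fail to reject H₀.
The data do not give significant evidence that the true slope on living area is positive, holding the other predictors fixed.

t = 1.4221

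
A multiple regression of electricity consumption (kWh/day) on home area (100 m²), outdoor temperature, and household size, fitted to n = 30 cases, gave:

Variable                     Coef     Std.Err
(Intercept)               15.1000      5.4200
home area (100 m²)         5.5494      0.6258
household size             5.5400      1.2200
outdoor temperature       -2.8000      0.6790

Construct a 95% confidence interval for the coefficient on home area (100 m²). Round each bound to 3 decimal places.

Read off: b = 5.5494, SE = 0.6258 for home area (100 m²).
df = n − k − 1 = 30 − 3 − 1 = 26.
t* = t_{0.025, 26} = 2.055529.
Margin = t* × SE = 2.055529 × 0.6258 = 1.28635.
CI: 5.5494 ± 1.28635 → (4.263, 6.836).

(4.263, 6.836)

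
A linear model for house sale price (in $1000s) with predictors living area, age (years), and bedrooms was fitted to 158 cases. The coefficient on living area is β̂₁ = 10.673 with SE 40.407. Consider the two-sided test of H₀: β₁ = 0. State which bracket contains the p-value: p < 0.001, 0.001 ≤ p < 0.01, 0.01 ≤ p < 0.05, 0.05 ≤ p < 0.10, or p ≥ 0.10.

t = 10.673 / 40.407 = 0.264.
df = n − k − 1 = 158 − 3 − 1 = 154.
Two-sided p = 2·P(T_{154} > |t|) ≈ 0.7920.
So p ≥ 0.10.

p ≥ 0.10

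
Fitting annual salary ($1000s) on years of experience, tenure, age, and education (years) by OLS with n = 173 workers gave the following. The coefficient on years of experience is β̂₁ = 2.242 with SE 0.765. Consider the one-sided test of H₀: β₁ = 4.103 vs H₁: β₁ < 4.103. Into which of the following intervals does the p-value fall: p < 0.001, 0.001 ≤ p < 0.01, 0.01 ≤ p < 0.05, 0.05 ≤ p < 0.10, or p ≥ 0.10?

0.001 ≤ p < 0.01

t = (2.242 − 4.103) / 0.765 = -2.433.
df = n − k − 1 = 173 − 4 − 1 = 168.
One-sided p = P(T_{168} < t) ≈ 0.0080.
So 0.001 ≤ p < 0.01.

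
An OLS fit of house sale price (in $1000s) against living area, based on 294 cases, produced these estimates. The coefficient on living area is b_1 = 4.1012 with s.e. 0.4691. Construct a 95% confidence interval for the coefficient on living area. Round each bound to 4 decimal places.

df = n − 2 = 294 − 2 = 292.
t* = t_{0.025, 292} = 1.968121.
Margin = t* × SE = 1.968121 × 0.4691 = 0.923246.
CI: 4.1012 ± 0.923246 → (3.1780, 5.0244).
With 95% confidence, each one-unit increase in living area is associated with a change of between 3.1780 and 5.0244 $1000s in house sale price.

(3.1780, 5.0244)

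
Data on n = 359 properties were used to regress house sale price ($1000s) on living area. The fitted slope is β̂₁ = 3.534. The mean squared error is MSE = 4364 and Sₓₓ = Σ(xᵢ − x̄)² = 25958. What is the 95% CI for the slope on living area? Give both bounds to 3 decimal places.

(2.728, 4.340)

SE(β̂₁) = √(MSE/Sₓₓ) = √(4364/25958) = 0.410022.
df = n − 2 = 357.
t* = t_{0.025, 357} = 1.966631.
Margin = t* × SE = 1.966631 × 0.410022 = 0.80636.
CI: 3.534 ± 0.80636 → (2.728, 4.340).
With 95% confidence, each one-unit increase in living area is associated with a change of between 2.728 and 4.340 $1000s in house sale price.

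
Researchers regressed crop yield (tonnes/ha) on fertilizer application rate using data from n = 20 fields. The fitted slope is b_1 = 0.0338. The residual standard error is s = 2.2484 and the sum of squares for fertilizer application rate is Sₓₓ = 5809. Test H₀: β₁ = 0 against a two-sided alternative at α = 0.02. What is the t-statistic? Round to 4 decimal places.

SE(b_1) = s/√Sₓₓ = 2.2484/√5809 = 0.0295001.
t = 0.0338 / 0.0295001 = 1.1458.
df = n − 2 = 18.
Two-sided p ≈ 0.2669, which is ≥ 0.02, so fail to reject H₀.
The data do not give significant evidence of an association between fertilizer application rate and crop yield.

t = 1.1458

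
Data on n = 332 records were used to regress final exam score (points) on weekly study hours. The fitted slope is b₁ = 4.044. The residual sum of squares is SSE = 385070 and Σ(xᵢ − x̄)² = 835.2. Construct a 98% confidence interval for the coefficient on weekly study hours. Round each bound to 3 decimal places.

MSE = SSE/(n − 2) = 385070/330 = 1166.88.
SE(b₁) = √(MSE/Sₓₓ) = √(1166.88/835.2) = 1.182.
df = n − 2 = 330.
t* = t_{0.01, 330} = 2.337701.
Margin = t* × SE = 2.337701 × 1.182 = 2.76316.
CI: 4.044 ± 2.76316 → (1.281, 6.807).
With 98% confidence, each one-unit increase in weekly study hours is associated with a change of between 1.281 and 6.807 points in final exam score.

(1.281, 6.807)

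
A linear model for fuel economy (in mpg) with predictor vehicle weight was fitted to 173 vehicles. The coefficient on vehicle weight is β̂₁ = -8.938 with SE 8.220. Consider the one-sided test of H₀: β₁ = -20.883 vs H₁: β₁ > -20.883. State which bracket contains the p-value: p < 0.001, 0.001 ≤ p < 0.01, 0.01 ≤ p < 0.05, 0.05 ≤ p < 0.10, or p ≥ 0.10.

t = (-8.938 − (-20.883)) / 8.220 = 1.453.
df = n − 2 = 173 − 2 = 171.
One-sided p = P(T_{171} > t) ≈ 0.0740.
So 0.05 ≤ p < 0.10.

0.05 ≤ p < 0.10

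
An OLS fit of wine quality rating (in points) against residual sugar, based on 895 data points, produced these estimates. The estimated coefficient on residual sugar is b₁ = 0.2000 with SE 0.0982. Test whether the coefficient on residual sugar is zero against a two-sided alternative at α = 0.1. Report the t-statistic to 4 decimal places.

H₀: β₁ = 0 vs H₁: β₁ ≠ 0.
t = (b₁ − β₁⁰)/SE = 0.2000 / 0.0982 = 2.0367.
df = n − 2 = 895 − 2 = 893.
Two-sided p ≈ 0.0420, which is < 0.1, so reject H₀.
There is evidence that residual sugar is associated with wine quality rating.

t = 2.0367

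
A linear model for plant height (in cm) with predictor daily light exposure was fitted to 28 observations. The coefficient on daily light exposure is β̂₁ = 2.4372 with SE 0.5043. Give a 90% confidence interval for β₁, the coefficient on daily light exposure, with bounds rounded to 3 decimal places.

(1.577, 3.297)

df = n − 2 = 28 − 2 = 26.
t* = t_{0.05, 26} = 1.705618.
Margin = t* × SE = 1.705618 × 0.5043 = 0.86014.
CI: 2.4372 ± 0.86014 → (1.577, 3.297).
With 90% confidence, each one-unit increase in daily light exposure is associated with a change of between 1.577 and 3.297 cm in plant height.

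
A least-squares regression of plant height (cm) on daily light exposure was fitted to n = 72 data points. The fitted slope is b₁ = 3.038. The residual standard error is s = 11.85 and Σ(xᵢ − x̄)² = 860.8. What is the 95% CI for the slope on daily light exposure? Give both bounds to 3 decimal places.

(2.232, 3.844)

SE(b₁) = s/√Sₓₓ = 11.85/√860.8 = 0.403894.
df = n − 2 = 70.
t* = t_{0.025, 70} = 1.994437.
Margin = t* × SE = 1.994437 × 0.403894 = 0.80554.
CI: 3.038 ± 0.80554 → (2.232, 3.844).
With 95% confidence, each one-unit increase in daily light exposure is associated with a change of between 2.232 and 3.844 cm in plant height.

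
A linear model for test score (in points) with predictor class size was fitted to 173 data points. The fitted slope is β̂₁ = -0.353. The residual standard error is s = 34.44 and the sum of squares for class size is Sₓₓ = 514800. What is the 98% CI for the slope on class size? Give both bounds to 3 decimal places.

SE(β̂₁) = s/√Sₓₓ = 34.44/√514800 = 0.0480003.
df = n − 2 = 171.
t* = t_{0.01, 171} = 2.348352.
Margin = t* × SE = 2.348352 × 0.0480003 = 0.11272.
CI: -0.353 ± 0.11272 → (-0.466, -0.240).
With 98% confidence, each one-unit increase in class size is associated with a change of between -0.466 and -0.240 points in test score.

(-0.466, -0.240)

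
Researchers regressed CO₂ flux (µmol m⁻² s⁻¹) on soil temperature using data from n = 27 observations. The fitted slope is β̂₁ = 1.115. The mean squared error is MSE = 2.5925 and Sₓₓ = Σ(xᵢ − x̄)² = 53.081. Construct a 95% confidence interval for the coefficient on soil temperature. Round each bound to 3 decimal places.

SE(β̂₁) = √(MSE/Sₓₓ) = √(2.5925/53.081) = 0.220999.
df = n − 2 = 25.
t* = t_{0.025, 25} = 2.059539.
Margin = t* × SE = 2.059539 × 0.220999 = 0.45516.
CI: 1.115 ± 0.45516 → (0.660, 1.570).
With 95% confidence, each one-unit increase in soil temperature is associated with a change of between 0.660 and 1.570 µmol m⁻² s⁻¹ in CO₂ flux.

(0.660, 1.570)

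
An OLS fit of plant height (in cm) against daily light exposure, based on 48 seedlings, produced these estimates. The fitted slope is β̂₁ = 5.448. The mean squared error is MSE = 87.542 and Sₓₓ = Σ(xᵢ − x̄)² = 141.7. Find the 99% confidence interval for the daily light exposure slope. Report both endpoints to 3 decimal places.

SE(β̂₁) = √(MSE/Sₓₓ) = √(87.542/141.7) = 0.786001.
df = n − 2 = 46.
t* = t_{0.005, 46} = 2.687013.
Margin = t* × SE = 2.687013 × 0.786001 = 2.11200.
CI: 5.448 ± 2.11200 → (3.336, 7.560).
With 99% confidence, each one-unit increase in daily light exposure is associated with a change of between 3.336 and 7.560 cm in plant height.

(3.336, 7.560)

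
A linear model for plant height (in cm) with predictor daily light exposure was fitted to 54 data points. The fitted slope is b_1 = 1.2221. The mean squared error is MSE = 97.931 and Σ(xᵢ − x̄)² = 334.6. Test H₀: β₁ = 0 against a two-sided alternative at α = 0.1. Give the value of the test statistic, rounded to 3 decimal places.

SE(b_1) = √(MSE/Sₓₓ) = √(97.931/334.6) = 0.541.
t = 1.2221 / 0.541 = 2.259.
df = n − 2 = 52.
Two-sided p ≈ 0.0281, which is < 0.1, so reject H₀.
There is evidence that daily light exposure is associated with plant height.

t = 2.259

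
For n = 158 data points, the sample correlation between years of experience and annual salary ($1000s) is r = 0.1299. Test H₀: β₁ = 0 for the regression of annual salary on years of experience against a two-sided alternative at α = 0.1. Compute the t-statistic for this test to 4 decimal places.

t = r·√(n − 2)/√(1 − r²) = 0.1299·√156/√0.983126 = 1.6363.
df = n − 2 = 156.
Two-sided p ≈ 0.1038, which is ≥ 0.1, so fail to reject H₀.
The data do not give significant evidence of a linear association between years of experience and annual salary.

t = 1.6363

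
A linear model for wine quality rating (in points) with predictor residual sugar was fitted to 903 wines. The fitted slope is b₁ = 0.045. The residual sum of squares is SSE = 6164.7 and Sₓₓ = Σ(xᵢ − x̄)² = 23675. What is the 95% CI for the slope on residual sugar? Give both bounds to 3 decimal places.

MSE = SSE/(n − 2) = 6164.7/901 = 6.84206.
SE(b₁) = √(MSE/Sₓₓ) = √(6.84206/23675) = 0.017.
df = n − 2 = 901.
t* = t_{0.025, 901} = 1.9626.
Margin = t* × SE = 1.9626 × 0.017 = 0.03336.
CI: 0.045 ± 0.03336 → (0.012, 0.078).
With 95% confidence, each one-unit increase in residual sugar is associated with a change of between 0.012 and 0.078 points in wine quality rating.

(0.012, 0.078)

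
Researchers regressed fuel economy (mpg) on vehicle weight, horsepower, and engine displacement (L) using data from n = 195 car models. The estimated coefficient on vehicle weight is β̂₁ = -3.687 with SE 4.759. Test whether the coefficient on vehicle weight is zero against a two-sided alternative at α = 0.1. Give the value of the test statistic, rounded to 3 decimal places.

H₀: β₁ = 0 vs H₁: β₁ ≠ 0.
t = (β̂₁ − β₁⁰)/SE = -3.687 / 4.759 = -0.775.
df = n − k − 1 = 195 − 3 − 1 = 191.
Two-sided p ≈ 0.4394, which is ≥ 0.1, so fail to reject H₀.
The data do not give significant evidence of an association between vehicle weight and fuel economy, after adjusting for the other predictors.

t = -0.775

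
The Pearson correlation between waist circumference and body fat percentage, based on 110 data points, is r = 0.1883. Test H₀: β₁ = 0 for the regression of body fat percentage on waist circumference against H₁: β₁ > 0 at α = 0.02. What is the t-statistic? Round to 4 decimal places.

t = 1.9925

t = r·√(n − 2)/√(1 − r²) = 0.1883·√108/√0.964543 = 1.9925.
df = n − 2 = 108.
One-sided p ≈ 0.0244, which is ≥ 0.02, so fail to reject H₀.
The data do not give significant evidence of a linear association between waist circumference and body fat percentage.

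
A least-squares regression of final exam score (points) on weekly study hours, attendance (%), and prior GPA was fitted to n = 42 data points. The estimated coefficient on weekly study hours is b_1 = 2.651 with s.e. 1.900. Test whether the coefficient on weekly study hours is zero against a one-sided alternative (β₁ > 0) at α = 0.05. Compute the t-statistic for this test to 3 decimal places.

t = 1.395

H₀: β₁ = 0 vs H₁: β₁ > 0.
t = (b_1 − β₁⁰)/SE = 2.651 / 1.900 = 1.395.
df = n − k − 1 = 42 − 3 − 1 = 38.
One-sided p ≈ 0.0855, which is ≥ 0.05, so fail to reject H₀.
The data do not give significant evidence that the true slope on weekly study hours is positive, holding the other predictors fixed.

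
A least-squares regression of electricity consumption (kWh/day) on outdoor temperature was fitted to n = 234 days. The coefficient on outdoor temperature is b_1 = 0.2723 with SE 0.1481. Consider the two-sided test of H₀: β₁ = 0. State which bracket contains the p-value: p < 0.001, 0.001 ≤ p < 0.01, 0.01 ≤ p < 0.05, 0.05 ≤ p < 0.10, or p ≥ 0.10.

t = 0.2723 / 0.1481 = 1.839.
df = n − 2 = 234 − 2 = 232.
Two-sided p = 2·P(T_{232} > |t|) ≈ 0.0672.
So 0.05 ≤ p < 0.10.

0.05 ≤ p < 0.10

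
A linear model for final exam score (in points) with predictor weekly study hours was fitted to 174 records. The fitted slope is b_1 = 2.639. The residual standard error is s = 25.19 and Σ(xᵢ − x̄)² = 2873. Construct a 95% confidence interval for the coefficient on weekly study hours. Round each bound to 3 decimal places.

SE(b_1) = s/√Sₓₓ = 25.19/√2873 = 0.469959.
df = n − 2 = 172.
t* = t_{0.025, 172} = 1.973852.
Margin = t* × SE = 1.973852 × 0.469959 = 0.92763.
CI: 2.639 ± 0.92763 → (1.711, 3.567).
With 95% confidence, each one-unit increase in weekly study hours is associated with a change of between 1.711 and 3.567 points in final exam score.

(1.711, 3.567)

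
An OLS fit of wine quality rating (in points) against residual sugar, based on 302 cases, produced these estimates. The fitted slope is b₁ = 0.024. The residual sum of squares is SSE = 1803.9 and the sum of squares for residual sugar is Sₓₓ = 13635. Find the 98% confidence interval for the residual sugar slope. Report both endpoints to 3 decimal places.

MSE = SSE/(n − 2) = 1803.9/300 = 6.013.
SE(b₁) = √(MSE/Sₓₓ) = √(6.013/13635) = 0.0209999.
df = n − 2 = 300.
t* = t_{0.01, 300} = 2.338842.
Margin = t* × SE = 2.338842 × 0.0209999 = 0.04912.
CI: 0.024 ± 0.04912 → (-0.025, 0.073).
With 98% confidence, each one-unit increase in residual sugar is associated with a change of between -0.025 and 0.073 points in wine quality rating.

(-0.025, 0.073)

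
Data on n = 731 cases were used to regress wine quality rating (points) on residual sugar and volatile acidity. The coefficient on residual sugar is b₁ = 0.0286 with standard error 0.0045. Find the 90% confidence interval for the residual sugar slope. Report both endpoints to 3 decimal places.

df = n − k − 1 = 731 − 2 − 1 = 728.
t* = t_{0.05, 728} = 1.646949.
Margin = t* × SE = 1.646949 × 0.0045 = 0.00741.
CI: 0.0286 ± 0.00741 → (0.021, 0.036).
With 90% confidence, each one-unit increase in residual sugar is associated with a change of between 0.021 and 0.036 points in wine quality rating, holding the other predictors fixed.

(0.021, 0.036)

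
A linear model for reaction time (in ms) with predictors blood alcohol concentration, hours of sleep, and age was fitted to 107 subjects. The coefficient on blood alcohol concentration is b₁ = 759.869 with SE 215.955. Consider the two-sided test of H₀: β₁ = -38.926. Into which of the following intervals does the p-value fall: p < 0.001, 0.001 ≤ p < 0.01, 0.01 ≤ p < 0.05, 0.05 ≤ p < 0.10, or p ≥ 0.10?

p < 0.001

t = (759.869 − (-38.926)) / 215.955 = 3.699.
df = n − k − 1 = 107 − 3 − 1 = 103.
Two-sided p = 2·P(T_{103} > |t|) ≈ 0.0003.
So p < 0.001.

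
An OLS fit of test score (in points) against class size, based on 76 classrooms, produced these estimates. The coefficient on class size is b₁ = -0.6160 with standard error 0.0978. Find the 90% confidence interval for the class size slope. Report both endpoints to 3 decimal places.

(-0.779, -0.453)

df = n − 2 = 76 − 2 = 74.
t* = t_{0.05, 74} = 1.665707.
Margin = t* × SE = 1.665707 × 0.0978 = 0.16291.
CI: -0.6160 ± 0.16291 → (-0.779, -0.453).
With 90% confidence, each one-unit increase in class size is associated with a change of between -0.779 and -0.453 points in test score.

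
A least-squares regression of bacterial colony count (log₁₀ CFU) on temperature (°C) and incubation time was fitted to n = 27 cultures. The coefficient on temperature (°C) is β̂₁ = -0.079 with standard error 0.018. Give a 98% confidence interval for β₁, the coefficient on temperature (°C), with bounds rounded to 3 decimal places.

(-0.124, -0.034)

df = n − k − 1 = 27 − 2 − 1 = 24.
t* = t_{0.01, 24} = 2.492159.
Margin = t* × SE = 2.492159 × 0.018 = 0.04486.
CI: -0.079 ± 0.04486 → (-0.124, -0.034).
With 98% confidence, each one-unit increase in temperature (°C) is associated with a change of between -0.124 and -0.034 log₁₀ CFU in bacterial colony count, holding the other predictors fixed.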